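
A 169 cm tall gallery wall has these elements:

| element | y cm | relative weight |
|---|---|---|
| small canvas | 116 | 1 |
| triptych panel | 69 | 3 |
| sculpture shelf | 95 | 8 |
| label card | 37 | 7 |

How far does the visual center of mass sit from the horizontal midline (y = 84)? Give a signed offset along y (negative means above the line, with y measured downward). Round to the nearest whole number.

Total weight = 1 + 3 + 8 + 7 = 19.
Σw·y = 1·116 + 3·69 + 8·95 + 7·37 = 1342, so ȳ = 1342/19 ≈ 70.63.
Offset from y = 84: 70.63 − 84 ≈ -13.37.

≈ -13 cm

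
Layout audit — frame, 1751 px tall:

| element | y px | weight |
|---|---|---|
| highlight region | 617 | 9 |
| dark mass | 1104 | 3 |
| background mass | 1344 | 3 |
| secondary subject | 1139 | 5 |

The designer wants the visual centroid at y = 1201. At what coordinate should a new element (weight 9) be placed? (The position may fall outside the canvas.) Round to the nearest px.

With the new element, Σw becomes 9 + 3 + 3 + 5 + 9 = 29.
Along y: (18592 + 9·y) / 29 = 1201 (existing moment 9·617 + 3·1104 + 3·1344 + 5·1139 = 18592) ⇒ y = (34829 − 18592) / 9 ≈ 1804.11.

y ≈ 1804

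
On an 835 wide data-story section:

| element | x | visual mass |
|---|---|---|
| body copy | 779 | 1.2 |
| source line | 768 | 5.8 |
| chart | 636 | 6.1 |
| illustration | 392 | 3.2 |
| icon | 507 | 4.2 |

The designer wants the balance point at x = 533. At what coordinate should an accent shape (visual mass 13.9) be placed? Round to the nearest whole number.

With the accent shape, Σw becomes 1.2 + 5.8 + 6.1 + 3.2 + 4.2 + 13.9 = 34.4.
Along x: (12652.6 + 13.9·x) / 34.4 = 533 (existing moment 1.2·779 + 5.8·768 + 6.1·636 + 3.2·392 + 4.2·507 = 12652.6) ⇒ x = (18335.2 − 12652.6) / 13.9 ≈ 408.82.

x ≈ 409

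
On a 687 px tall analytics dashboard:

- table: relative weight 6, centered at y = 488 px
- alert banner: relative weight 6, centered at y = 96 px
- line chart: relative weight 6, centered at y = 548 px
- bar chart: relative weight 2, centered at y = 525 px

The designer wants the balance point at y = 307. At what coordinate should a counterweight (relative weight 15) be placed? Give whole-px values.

y ≈ 194

New total weight: (6 + 6 + 6 + 2) + 15 = 35.
y: need Σw·y = 35·307 = 10745. Existing = 6·488 + 6·96 + 6·548 + 2·525 = 7842. Remainder 2903 / 15 ≈ 193.53.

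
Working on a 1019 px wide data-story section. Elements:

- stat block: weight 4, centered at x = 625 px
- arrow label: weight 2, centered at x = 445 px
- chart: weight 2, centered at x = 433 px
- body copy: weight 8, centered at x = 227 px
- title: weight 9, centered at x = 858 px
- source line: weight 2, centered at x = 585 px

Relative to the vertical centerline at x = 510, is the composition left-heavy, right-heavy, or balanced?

Σw = 4 + 2 + 2 + 8 + 9 + 2 = 27.
Σw·x = 14964; x̄ = 14964/27 ≈ 554.22.
554.2 vs midline 510 → right-heavy.

right-heavy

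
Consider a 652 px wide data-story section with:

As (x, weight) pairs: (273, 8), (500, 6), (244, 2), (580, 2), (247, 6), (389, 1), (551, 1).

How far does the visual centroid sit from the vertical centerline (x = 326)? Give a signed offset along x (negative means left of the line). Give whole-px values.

Weights sum to 8 + 6 + 2 + 2 + 6 + 1 + 1 = 26.
Σw·x = 8·273 + 6·500 + 2·244 + 2·580 + 6·247 + 1·389 + 1·551 = 9254, so x̄ = 9254/26 ≈ 355.92.
Against x = 326, that's 355.92 − 326 = 29.92.

≈ 30 px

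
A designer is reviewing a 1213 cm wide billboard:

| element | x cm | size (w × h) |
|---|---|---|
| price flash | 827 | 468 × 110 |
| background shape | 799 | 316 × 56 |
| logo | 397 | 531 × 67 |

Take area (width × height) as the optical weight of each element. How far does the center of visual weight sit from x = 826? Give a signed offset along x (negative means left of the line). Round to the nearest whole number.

Taking area as weight: price flash 468·110 = 51480, background shape 316·56 = 17696, logo 531·67 = 35577. Sum 104753.
x: (51480·827 + 17696·799 + 35577·397) / 104753 = 70837133 / 104753 ≈ 676.23
Offset from x = 826: 676.23 − 826 ≈ -149.77.

≈ -150 cm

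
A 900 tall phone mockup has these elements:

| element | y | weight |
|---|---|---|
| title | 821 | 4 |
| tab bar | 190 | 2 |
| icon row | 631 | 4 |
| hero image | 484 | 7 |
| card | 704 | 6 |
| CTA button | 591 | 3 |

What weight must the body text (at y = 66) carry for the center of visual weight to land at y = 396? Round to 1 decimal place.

Known weights sum to 4 + 2 + 4 + 7 + 6 + 3 = 26; their moment is 4·821 + 2·190 + 4·631 + 7·484 + 6·704 + 3·591 = 15573.
For the centroid to hit 396: (15573 + w·66) / (26 + w) = 396.
Rearranging, w·(66 − 396) = 396·26 − 15573 = -5277, so w ≈ -5277/-330 = 15.99.

w ≈ 16.0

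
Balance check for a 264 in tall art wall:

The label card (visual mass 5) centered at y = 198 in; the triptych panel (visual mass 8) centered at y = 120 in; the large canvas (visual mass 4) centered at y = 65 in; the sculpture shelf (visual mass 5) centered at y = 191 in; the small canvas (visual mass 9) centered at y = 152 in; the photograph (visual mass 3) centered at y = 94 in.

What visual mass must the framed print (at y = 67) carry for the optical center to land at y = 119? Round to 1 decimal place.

Fixed elements: Σw = 5 + 8 + 4 + 5 + 9 + 3 = 34, Σw·y = 5·198 + 8·120 + 4·65 + 5·191 + 9·152 + 3·94 = 4815.
Set Σw·y/Σw = 119: (4815 + 67w) = 119·(34 + w).
Rearranging, w·(67 − 119) = 119·34 − 4815 = -769, so w ≈ -769/-52 = 14.79.

w ≈ 14.8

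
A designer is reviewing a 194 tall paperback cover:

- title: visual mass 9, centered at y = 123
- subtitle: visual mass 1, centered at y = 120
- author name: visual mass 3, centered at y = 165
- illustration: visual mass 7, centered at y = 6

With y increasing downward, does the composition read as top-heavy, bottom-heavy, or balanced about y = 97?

top-heavy

Weights sum to 9 + 1 + 3 + 7 = 20.
y-moment: 9·123 + 1·120 + 3·165 + 7·6 = 1764; centroid 1764/20 ≈ 88.20.
88.2 vs midline 97 → top-heavy.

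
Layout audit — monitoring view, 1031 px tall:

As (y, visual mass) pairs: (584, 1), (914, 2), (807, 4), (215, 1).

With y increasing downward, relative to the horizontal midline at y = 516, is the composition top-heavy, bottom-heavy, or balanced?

bottom-heavy

Σw = 1 + 2 + 4 + 1 = 8.
y-moment: 1·584 + 2·914 + 4·807 + 1·215 = 5855; centroid 5855/8 ≈ 731.88.
Since 731.9 is below (larger y than) 516, the composition reads bottom-heavy.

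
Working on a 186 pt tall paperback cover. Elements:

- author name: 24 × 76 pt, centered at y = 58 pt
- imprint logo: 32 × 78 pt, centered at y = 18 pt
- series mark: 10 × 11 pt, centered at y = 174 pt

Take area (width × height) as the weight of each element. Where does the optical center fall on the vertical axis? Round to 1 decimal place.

Areas: author name 24·76 = 1824, imprint logo 32·78 = 2496, series mark 10·11 = 110. Total weight = 4430.
y: (1824·58 + 2496·18 + 110·174) / 4430 = 169860 / 4430 ≈ 38.34

y ≈ 38.3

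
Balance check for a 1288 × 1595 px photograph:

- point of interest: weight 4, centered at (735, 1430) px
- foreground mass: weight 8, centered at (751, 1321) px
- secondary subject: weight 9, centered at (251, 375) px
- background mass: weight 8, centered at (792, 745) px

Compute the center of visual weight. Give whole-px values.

(605, 884)

Σw = 4 + 8 + 9 + 8 = 29.
x: (4·735 + 8·751 + 9·251 + 8·792) / 29 = 17543 / 29 ≈ 604.93
y: (4·1430 + 8·1321 + 9·375 + 8·745) / 29 = 25623 / 29 ≈ 883.55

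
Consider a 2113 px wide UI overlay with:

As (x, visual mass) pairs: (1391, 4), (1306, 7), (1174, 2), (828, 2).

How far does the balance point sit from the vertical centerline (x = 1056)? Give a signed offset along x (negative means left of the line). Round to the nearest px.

≈ 191 px

Σw = 4 + 7 + 2 + 2 = 15.
Σw·x = 4·1391 + 7·1306 + 2·1174 + 2·828 = 18710, so x̄ = 18710/15 ≈ 1247.33.
Against x = 1056, that's 1247.33 − 1056 = 191.33.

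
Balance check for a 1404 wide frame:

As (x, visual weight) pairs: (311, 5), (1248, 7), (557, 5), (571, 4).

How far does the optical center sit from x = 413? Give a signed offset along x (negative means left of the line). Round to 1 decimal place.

≈ 318.4

Weights sum to 5 + 7 + 5 + 4 = 21.
x-moment: 5·311 + 7·1248 + 5·557 + 4·571 = 15360; centroid 15360/21 ≈ 731.43.
Offset from x = 413: 731.43 − 413 ≈ 318.43.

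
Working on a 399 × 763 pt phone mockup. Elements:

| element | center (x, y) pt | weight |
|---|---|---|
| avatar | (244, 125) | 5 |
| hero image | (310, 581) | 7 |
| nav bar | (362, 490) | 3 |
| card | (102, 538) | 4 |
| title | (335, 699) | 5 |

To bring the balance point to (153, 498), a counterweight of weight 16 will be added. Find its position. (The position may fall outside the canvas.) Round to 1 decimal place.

After adding the counterweight, total weight = 5 + 7 + 3 + 4 + 5 + 16 = 40.
Along x: (6559 + 16·x) / 40 = 153 (existing moment 5·244 + 7·310 + 3·362 + 4·102 + 5·335 = 6559) ⇒ x = (6120 − 6559) / 16 ≈ -27.44.
Along y: (11809 + 16·y) / 40 = 498 (existing moment 5·125 + 7·581 + 3·490 + 4·538 + 5·699 = 11809) ⇒ y = (19920 − 11809) / 16 ≈ 506.94.

(-27.4, 506.9)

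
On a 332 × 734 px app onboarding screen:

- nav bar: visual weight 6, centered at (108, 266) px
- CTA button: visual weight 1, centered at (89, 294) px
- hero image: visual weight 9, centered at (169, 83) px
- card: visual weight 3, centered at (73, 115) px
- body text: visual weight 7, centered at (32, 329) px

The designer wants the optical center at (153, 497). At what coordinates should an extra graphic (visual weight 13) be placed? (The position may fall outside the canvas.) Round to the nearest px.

(251, 1084)

New total weight: (6 + 1 + 9 + 3 + 7) + 13 = 39.
Along x: (2701 + 13·x) / 39 = 153 (existing moment 6·108 + 1·89 + 9·169 + 3·73 + 7·32 = 2701) ⇒ x = (5967 − 2701) / 13 ≈ 251.23.
Along y: (5285 + 13·y) / 39 = 497 (existing moment 6·266 + 1·294 + 9·83 + 3·115 + 7·329 = 5285) ⇒ y = (19383 − 5285) / 13 ≈ 1084.46.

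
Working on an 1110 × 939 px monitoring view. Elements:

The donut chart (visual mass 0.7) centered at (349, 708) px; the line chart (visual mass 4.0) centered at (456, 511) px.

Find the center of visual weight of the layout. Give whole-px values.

Weights sum to 0.7 + 4.0 = 4.7.
x: (0.7·349 + 4.0·456) / 4.7 = 2068.3 / 4.7 ≈ 440.06
y: (0.7·708 + 4.0·511) / 4.7 = 2539.6 / 4.7 ≈ 540.34

(440, 540)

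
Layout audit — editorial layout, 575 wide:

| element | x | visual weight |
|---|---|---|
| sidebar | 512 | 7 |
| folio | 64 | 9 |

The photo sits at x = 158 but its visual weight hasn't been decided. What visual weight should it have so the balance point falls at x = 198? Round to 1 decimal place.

Existing Σw = 16 (7 + 9); existing moment 7·512 + 9·64 = 4160.
Set Σw·x/Σw = 198: (4160 + 158w) = 198·(16 + w).
So w = (198·16 − 4160)/(158 − 198) = -992/-40 ≈ 24.80.

w ≈ 24.8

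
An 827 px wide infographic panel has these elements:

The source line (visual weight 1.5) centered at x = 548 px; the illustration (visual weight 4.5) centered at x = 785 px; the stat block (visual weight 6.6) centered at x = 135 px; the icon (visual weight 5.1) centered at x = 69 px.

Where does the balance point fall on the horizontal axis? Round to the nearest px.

Weights sum to 1.5 + 4.5 + 6.6 + 5.1 = 17.7.
Σw·x = 1.5·548 + 4.5·785 + 6.6·135 + 5.1·69 = 5597.4, so x̄ = 5597.4/17.7 ≈ 316.24.

x ≈ 316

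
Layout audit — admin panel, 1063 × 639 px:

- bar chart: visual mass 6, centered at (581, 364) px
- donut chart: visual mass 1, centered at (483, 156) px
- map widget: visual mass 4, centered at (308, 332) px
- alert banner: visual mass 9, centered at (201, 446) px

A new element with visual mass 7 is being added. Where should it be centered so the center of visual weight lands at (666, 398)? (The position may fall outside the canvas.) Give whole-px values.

(1567, 438)

After adding the new element, total weight = 6 + 1 + 4 + 9 + 7 = 27.
x: need Σw·x = 27·666 = 17982. Existing = 6·581 + 1·483 + 4·308 + 9·201 = 7010. Remainder 10972 / 7 ≈ 1567.43.
y: need Σw·y = 27·398 = 10746. Existing = 6·364 + 1·156 + 4·332 + 9·446 = 7682. Remainder 3064 / 7 ≈ 437.71.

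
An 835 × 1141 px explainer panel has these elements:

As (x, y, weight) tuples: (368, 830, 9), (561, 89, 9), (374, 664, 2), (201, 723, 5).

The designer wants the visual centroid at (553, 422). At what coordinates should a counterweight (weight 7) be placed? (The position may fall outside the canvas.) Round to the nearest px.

(1083, 41)

After adding the counterweight, total weight = 9 + 9 + 2 + 5 + 7 = 32.
Along x: (10114 + 7·x) / 32 = 553 (existing moment 9·368 + 9·561 + 2·374 + 5·201 = 10114) ⇒ x = (17696 − 10114) / 7 ≈ 1083.14.
Along y: (13214 + 7·y) / 32 = 422 (existing moment 9·830 + 9·89 + 2·664 + 5·723 = 13214) ⇒ y = (13504 − 13214) / 7 ≈ 41.43.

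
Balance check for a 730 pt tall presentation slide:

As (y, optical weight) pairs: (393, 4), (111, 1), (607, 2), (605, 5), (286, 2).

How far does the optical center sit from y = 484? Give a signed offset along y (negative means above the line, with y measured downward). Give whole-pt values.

≈ -20 pt

Σw = 4 + 1 + 2 + 5 + 2 = 14.
y: (4·393 + 1·111 + 2·607 + 5·605 + 2·286) / 14 = 6494 / 14 ≈ 463.86
Offset from y = 484: 463.86 − 484 ≈ -20.14.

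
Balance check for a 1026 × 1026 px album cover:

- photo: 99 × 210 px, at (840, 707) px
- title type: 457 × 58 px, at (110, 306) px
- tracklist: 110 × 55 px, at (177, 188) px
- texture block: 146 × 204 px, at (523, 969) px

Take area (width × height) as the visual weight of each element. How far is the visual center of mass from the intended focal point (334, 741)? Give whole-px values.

≈ 154 px

Areas: photo 99·210 = 20790, title type 457·58 = 26506, tracklist 110·55 = 6050, texture block 146·204 = 29784. Total weight = 83130.
Σw·x = 20790·840 + 26506·110 + 6050·177 + 29784·523 = 37027142, so x̄ = 37027142/83130 ≈ 445.41.
Σw·y = 20790·707 + 26506·306 + 6050·188 + 29784·969 = 52807462, so ȳ = 52807462/83130 ≈ 635.24.
Relative to (334, 741): Δ = (111.41, -105.76); |Δ| = √(111.41² + -105.76²) ≈ 153.62.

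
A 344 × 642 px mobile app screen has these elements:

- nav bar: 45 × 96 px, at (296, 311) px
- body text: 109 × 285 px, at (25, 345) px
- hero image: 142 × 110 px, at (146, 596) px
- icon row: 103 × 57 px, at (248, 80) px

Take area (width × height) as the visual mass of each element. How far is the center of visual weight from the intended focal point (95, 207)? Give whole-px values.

Areas: nav bar 45·96 = 4320, body text 109·285 = 31065, hero image 142·110 = 15620, icon row 103·57 = 5871. Total weight = 56876.
x-moment: 4320·296 + 31065·25 + 15620·146 + 5871·248 = 5791873; centroid 5791873/56876 ≈ 101.83.
y-moment: 4320·311 + 31065·345 + 15620·596 + 5871·80 = 21840145; centroid 21840145/56876 ≈ 384.00.
From (95, 207): dx = 6.83, dy = 177.00, so the distance is √(dx²+dy²) ≈ 177.13.

≈ 177 px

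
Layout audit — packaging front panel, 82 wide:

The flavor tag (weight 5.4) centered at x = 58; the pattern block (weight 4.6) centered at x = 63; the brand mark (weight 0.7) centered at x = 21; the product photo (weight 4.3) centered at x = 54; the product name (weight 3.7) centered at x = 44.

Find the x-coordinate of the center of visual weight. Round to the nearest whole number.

x ≈ 54

Σw = 5.4 + 4.6 + 0.7 + 4.3 + 3.7 = 18.7.
Σw·x = 5.4·58 + 4.6·63 + 0.7·21 + 4.3·54 + 3.7·44 = 1012.7, so x̄ = 1012.7/18.7 ≈ 54.16.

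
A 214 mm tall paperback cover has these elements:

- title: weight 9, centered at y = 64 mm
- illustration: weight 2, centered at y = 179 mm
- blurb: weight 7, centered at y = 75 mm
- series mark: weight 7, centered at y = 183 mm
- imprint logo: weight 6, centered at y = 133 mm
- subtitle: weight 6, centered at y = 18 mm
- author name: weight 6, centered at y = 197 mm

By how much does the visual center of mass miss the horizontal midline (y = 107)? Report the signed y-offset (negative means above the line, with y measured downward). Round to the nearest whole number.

≈ 5 mm

Σw = 9 + 2 + 7 + 7 + 6 + 6 + 6 = 43.
y: moment 4828 / weight 43 ≈ 112.28
Difference: 112.28 − 107 ≈ 5.28.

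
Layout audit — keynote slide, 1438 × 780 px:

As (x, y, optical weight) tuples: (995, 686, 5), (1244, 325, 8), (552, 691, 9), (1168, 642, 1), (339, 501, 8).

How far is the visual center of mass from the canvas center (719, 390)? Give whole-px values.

≈ 162 px

Weights sum to 5 + 8 + 9 + 1 + 8 = 31.
x-moment: 5·995 + 8·1244 + 9·552 + 1·1168 + 8·339 = 23775; centroid 23775/31 ≈ 766.94.
y-moment: 5·686 + 8·325 + 9·691 + 1·642 + 8·501 = 16899; centroid 16899/31 ≈ 545.13.
From (719, 390): dx = 47.94, dy = 155.13, so the distance is √(dx²+dy²) ≈ 162.37.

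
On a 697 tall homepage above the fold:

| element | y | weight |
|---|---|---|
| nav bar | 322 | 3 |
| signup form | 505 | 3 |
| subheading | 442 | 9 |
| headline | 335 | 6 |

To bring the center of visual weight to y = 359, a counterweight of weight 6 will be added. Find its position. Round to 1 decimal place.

y ≈ 204.0

New total weight: (3 + 3 + 9 + 6) + 6 = 27.
Along y: (8469 + 6·y) / 27 = 359 (existing moment 3·322 + 3·505 + 9·442 + 6·335 = 8469) ⇒ y = (9693 − 8469) / 6 ≈ 204.00.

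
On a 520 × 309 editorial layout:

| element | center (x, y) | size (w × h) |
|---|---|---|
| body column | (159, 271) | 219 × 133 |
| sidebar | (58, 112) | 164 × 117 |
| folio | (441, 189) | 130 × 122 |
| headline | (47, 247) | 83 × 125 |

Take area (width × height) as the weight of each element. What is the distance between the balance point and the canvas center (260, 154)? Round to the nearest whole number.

≈ 99

Areas: body column 219·133 = 29127, sidebar 164·117 = 19188, folio 130·122 = 15860, headline 83·125 = 10375. Total weight = 74550.
Σw·x = 29127·159 + 19188·58 + 15860·441 + 10375·47 = 13225982, so x̄ = 13225982/74550 ≈ 177.41.
Σw·y = 29127·271 + 19188·112 + 15860·189 + 10375·247 = 15602638, so ȳ = 15602638/74550 ≈ 209.29.
Relative to (260, 154): Δ = (-82.59, 55.29); |Δ| = √(-82.59² + 55.29²) ≈ 99.39.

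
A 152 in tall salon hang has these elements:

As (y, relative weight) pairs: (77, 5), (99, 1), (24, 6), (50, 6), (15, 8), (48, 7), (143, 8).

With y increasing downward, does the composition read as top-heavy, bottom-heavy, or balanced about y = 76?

top-heavy

Weights sum to 5 + 1 + 6 + 6 + 8 + 7 + 8 = 41.
y-moment: 5·77 + 1·99 + 6·24 + 6·50 + 8·15 + 7·48 + 8·143 = 2528; centroid 2528/41 ≈ 61.66.
61.7 lies above (smaller y than) the midline 76, so the layout is top-heavy.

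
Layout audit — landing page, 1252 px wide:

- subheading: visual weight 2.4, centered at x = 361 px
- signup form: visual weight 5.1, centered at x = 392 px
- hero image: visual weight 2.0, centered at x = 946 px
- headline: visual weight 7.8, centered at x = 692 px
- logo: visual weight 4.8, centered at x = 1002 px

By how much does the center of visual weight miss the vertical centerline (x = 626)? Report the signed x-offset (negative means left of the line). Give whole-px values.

≈ 51 px

Total weight = 2.4 + 5.1 + 2.0 + 7.8 + 4.8 = 22.1.
Σw·x = 2.4·361 + 5.1·392 + 2.0·946 + 7.8·692 + 4.8·1002 = 14964.8, so x̄ = 14964.8/22.1 ≈ 677.14.
Offset from x = 626: 677.14 − 626 ≈ 51.14.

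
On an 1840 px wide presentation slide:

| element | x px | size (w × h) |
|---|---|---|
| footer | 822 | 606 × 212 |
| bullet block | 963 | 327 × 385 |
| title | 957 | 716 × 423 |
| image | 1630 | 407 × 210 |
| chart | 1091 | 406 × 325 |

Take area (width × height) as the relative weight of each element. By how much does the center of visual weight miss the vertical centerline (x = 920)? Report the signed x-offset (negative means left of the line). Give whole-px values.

≈ 113 px

Areas → weights: footer 606·212 = 128472, bullet block 327·385 = 125895, title 716·423 = 302868, image 407·210 = 85470, chart 406·325 = 131950; Σw = 774655.
x: (128472·822 + 125895·963 + 302868·957 + 85470·1630 + 131950·1091) / 774655 = 799959095 / 774655 ≈ 1032.66
Difference: 1032.66 − 920 ≈ 112.66.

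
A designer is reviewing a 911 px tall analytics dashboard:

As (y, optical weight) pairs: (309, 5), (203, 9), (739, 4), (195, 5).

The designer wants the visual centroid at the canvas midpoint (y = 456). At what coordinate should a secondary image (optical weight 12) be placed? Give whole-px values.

After adding the secondary image, total weight = 5 + 9 + 4 + 5 + 12 = 35.
y: target moment 35×456 = 15960; current 5·309 + 9·203 + 4·739 + 5·195 = 7303; the secondary image supplies 8657, so y = 8657/12 ≈ 721.42.

y ≈ 721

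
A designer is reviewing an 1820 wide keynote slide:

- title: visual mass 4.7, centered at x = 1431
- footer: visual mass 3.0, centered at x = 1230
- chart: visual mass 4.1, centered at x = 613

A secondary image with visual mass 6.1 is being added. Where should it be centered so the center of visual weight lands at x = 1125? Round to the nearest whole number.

New total weight: (4.7 + 3.0 + 4.1) + 6.1 = 17.9.
Along x: (12929.0 + 6.1·x) / 17.9 = 1125 (existing moment 4.7·1431 + 3.0·1230 + 4.1·613 = 12929.0) ⇒ x = (20137.5 − 12929.0) / 6.1 ≈ 1181.72.

x ≈ 1182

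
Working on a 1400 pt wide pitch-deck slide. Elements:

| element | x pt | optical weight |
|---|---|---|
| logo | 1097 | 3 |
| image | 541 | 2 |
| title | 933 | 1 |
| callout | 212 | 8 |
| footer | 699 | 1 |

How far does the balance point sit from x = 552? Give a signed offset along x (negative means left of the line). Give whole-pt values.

≈ -39 pt

Σw = 3 + 2 + 1 + 8 + 1 = 15.
Σw·x = 3·1097 + 2·541 + 1·933 + 8·212 + 1·699 = 7701, so x̄ = 7701/15 ≈ 513.40.
Difference: 513.40 − 552 ≈ -38.60.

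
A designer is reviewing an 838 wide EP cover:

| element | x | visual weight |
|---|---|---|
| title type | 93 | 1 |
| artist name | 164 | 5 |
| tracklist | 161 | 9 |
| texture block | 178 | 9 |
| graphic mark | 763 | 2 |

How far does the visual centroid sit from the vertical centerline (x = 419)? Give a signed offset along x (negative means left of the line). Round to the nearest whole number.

≈ -208

Total weight = 1 + 5 + 9 + 9 + 2 = 26.
x: (1·93 + 5·164 + 9·161 + 9·178 + 2·763) / 26 = 5490 / 26 ≈ 211.15
Offset from x = 419: 211.15 − 419 ≈ -207.85.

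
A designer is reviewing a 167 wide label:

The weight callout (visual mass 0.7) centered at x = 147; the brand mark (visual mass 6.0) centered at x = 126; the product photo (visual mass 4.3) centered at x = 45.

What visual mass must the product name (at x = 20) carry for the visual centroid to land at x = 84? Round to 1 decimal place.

w ≈ 2.0

Existing Σw = 11.0 (0.7 + 6.0 + 4.3); existing moment 0.7·147 + 6.0·126 + 4.3·45 = 1052.4.
Set Σw·x/Σw = 84: (1052.4 + 20w) = 84·(11.0 + w).
Solving: w = (84·11.0 − 1052.4) / (20 − 84) = -128.4 / -64 ≈ 2.01.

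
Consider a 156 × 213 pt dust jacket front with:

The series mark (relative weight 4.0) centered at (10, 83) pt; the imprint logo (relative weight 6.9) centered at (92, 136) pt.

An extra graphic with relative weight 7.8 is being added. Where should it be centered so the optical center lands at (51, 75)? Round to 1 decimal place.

New total weight: (4.0 + 6.9) + 7.8 = 18.7.
Along x: (674.8 + 7.8·x) / 18.7 = 51 (existing moment 4.0·10 + 6.9·92 = 674.8) ⇒ x = (953.7 − 674.8) / 7.8 ≈ 35.76.
Along y: (1270.4 + 7.8·y) / 18.7 = 75 (existing moment 4.0·83 + 6.9·136 = 1270.4) ⇒ y = (1402.5 − 1270.4) / 7.8 ≈ 16.94.

(35.8, 16.9)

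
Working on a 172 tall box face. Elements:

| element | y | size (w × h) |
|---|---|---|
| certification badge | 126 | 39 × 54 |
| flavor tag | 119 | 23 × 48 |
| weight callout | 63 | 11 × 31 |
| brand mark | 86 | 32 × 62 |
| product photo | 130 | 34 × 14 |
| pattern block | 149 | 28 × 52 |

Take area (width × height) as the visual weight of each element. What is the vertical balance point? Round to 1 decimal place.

Areas: certification badge 39·54 = 2106, flavor tag 23·48 = 1104, weight callout 11·31 = 341, brand mark 32·62 = 1984, product photo 34·14 = 476, pattern block 28·52 = 1456. Total weight = 7467.
y: moment 867663 / weight 7467 ≈ 116.20

y ≈ 116.2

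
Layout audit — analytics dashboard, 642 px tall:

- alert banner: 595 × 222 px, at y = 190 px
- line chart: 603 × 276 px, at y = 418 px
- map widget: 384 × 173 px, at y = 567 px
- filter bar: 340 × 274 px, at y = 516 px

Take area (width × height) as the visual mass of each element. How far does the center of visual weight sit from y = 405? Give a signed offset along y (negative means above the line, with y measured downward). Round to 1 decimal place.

Areas: alert banner 595·222 = 132090, line chart 603·276 = 166428, map widget 384·173 = 66432, filter bar 340·274 = 93160. Total weight = 458110.
y: (132090·190 + 166428·418 + 66432·567 + 93160·516) / 458110 = 180401508 / 458110 ≈ 393.80
Against y = 405, that's 393.80 − 405 = -11.20.

≈ -11.2 px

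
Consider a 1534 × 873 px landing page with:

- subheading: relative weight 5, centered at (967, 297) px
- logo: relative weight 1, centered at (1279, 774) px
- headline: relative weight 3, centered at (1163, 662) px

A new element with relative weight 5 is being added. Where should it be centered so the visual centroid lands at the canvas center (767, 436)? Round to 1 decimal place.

(227.0, 371.8)

With the new element, Σw becomes 5 + 1 + 3 + 5 = 14.
Along x: (9603 + 5·x) / 14 = 767 (existing moment 5·967 + 1·1279 + 3·1163 = 9603) ⇒ x = (10738 − 9603) / 5 ≈ 227.00.
Along y: (4245 + 5·y) / 14 = 436 (existing moment 5·297 + 1·774 + 3·662 = 4245) ⇒ y = (6104 − 4245) / 5 ≈ 371.80.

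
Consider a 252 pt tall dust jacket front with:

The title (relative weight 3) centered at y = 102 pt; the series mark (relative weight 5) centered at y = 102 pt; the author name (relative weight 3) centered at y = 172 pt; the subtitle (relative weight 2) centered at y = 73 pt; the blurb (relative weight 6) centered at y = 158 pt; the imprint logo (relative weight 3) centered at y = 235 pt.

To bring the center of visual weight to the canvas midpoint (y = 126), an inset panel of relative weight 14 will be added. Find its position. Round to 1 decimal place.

With the inset panel, Σw becomes 3 + 5 + 3 + 2 + 6 + 3 + 14 = 36.
y: need Σw·y = 36·126 = 4536. Existing = 3·102 + 5·102 + 3·172 + 2·73 + 6·158 + 3·235 = 3131. Remainder 1405 / 14 ≈ 100.36.

y ≈ 100.4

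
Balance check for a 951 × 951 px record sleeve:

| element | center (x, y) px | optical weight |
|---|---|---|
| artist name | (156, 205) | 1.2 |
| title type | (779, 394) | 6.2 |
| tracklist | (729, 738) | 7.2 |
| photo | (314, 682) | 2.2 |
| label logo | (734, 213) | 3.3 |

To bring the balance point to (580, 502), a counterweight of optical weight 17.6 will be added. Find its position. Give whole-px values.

New total weight: (1.2 + 6.2 + 7.2 + 2.2 + 3.3) + 17.6 = 37.7.
x: target moment 37.7×580 = 21866.0; current 1.2·156 + 6.2·779 + 7.2·729 + 2.2·314 + 3.3·734 = 13378.8; the counterweight supplies 8487.2, so x = 8487.2/17.6 ≈ 482.23.
y: target moment 37.7×502 = 18925.4; current 1.2·205 + 6.2·394 + 7.2·738 + 2.2·682 + 3.3·213 = 10205.7; the counterweight supplies 8719.7, so y = 8719.7/17.6 ≈ 495.44.

(482, 495)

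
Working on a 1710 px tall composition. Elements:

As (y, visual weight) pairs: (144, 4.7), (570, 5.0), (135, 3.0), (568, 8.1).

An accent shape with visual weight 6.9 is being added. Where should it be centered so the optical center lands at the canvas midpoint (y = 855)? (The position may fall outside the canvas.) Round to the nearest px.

With the accent shape, Σw becomes 4.7 + 5.0 + 3.0 + 8.1 + 6.9 = 27.7.
y: target moment 27.7×855 = 23683.5; current 4.7·144 + 5.0·570 + 3.0·135 + 8.1·568 = 8532.6; the accent shape supplies 15150.9, so y = 15150.9/6.9 ≈ 2195.78.

y ≈ 2196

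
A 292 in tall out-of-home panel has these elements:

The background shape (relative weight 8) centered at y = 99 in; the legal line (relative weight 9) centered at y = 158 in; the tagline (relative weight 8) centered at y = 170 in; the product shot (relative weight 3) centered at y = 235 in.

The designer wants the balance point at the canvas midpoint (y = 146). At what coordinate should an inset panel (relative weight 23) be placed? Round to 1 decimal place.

After adding the inset panel, total weight = 8 + 9 + 8 + 3 + 23 = 51.
y: need Σw·y = 51·146 = 7446. Existing = 8·99 + 9·158 + 8·170 + 3·235 = 4279. Remainder 3167 / 23 ≈ 137.70.

y ≈ 137.7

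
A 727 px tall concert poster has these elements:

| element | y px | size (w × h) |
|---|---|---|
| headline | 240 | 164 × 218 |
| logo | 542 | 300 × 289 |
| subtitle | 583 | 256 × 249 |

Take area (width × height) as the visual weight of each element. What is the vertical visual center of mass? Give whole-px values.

y ≈ 498

Taking area as weight: headline 164·218 = 35752, logo 300·289 = 86700, subtitle 256·249 = 63744. Sum 186196.
y: (35752·240 + 86700·542 + 63744·583) / 186196 = 92734632 / 186196 ≈ 498.05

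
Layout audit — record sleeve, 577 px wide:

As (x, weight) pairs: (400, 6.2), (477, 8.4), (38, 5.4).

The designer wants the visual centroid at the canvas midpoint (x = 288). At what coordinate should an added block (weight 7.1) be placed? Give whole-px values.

x ≈ 157

After adding the added block, total weight = 6.2 + 8.4 + 5.4 + 7.1 = 27.1.
x: need Σw·x = 27.1·288 = 7804.8. Existing = 6.2·400 + 8.4·477 + 5.4·38 = 6692.0. Remainder 1112.8 / 7.1 ≈ 156.73.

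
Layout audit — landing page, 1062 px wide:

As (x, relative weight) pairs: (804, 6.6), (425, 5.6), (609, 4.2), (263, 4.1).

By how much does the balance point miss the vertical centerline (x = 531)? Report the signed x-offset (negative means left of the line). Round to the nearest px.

≈ 21 px

Total weight = 6.6 + 5.6 + 4.2 + 4.1 = 20.5.
x-moment: 6.6·804 + 5.6·425 + 4.2·609 + 4.1·263 = 11322.5; centroid 11322.5/20.5 ≈ 552.32.
Difference: 552.32 − 531 ≈ 21.32.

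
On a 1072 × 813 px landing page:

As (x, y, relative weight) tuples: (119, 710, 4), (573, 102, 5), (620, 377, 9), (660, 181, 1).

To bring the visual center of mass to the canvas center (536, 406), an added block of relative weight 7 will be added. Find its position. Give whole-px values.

New total weight: (4 + 5 + 9 + 1) + 7 = 26.
x: target moment 26×536 = 13936; current 4·119 + 5·573 + 9·620 + 1·660 = 9581; the added block supplies 4355, so x = 4355/7 ≈ 622.14.
y: target moment 26×406 = 10556; current 4·710 + 5·102 + 9·377 + 1·181 = 6924; the added block supplies 3632, so y = 3632/7 ≈ 518.86.

(622, 519)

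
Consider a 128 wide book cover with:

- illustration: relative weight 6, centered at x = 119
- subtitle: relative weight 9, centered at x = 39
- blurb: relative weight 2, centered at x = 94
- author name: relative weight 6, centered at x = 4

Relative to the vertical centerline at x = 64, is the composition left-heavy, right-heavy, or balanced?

Σw = 6 + 9 + 2 + 6 = 23.
x: (6·119 + 9·39 + 2·94 + 6·4) / 23 = 1277 / 23 ≈ 55.52
55.5 lies left of the midline 64, so the layout is left-heavy.

left-heavy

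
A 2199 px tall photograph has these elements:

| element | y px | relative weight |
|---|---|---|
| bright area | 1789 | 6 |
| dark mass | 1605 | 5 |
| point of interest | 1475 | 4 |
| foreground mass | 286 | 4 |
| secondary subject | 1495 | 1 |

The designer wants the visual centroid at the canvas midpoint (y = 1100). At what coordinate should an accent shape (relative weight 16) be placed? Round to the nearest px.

New total weight: (6 + 5 + 4 + 4 + 1) + 16 = 36.
y: need Σw·y = 36·1100 = 39600. Existing = 6·1789 + 5·1605 + 4·1475 + 4·286 + 1·1495 = 27298. Remainder 12302 / 16 ≈ 768.88.

y ≈ 769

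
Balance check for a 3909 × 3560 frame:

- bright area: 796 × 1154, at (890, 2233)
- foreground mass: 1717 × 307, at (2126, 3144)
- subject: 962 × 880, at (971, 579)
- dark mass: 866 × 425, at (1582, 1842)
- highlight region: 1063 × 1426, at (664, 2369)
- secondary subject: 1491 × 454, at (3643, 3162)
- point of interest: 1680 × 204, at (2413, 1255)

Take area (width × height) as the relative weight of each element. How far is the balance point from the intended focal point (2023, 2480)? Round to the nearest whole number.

≈ 657

Areas: bright area 796·1154 = 918584, foreground mass 1717·307 = 527119, subject 962·880 = 846560, dark mass 866·425 = 368050, highlight region 1063·1426 = 1515838, secondary subject 1491·454 = 676914, point of interest 1680·204 = 342720. Total weight = 5195785.
Σw·x = 7641957108; x̄ = 7641957108/5195785 ≈ 1470.80.
y: moment 11038102438 / weight 5195785 ≈ 2124.43
From (2023, 2480): dx = -552.20, dy = -355.57, so the distance is √(dx²+dy²) ≈ 656.77.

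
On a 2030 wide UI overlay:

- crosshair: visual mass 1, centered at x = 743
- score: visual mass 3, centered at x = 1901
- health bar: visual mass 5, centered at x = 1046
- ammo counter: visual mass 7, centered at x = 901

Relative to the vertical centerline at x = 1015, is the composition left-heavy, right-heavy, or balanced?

Total weight = 1 + 3 + 5 + 7 = 16.
x-moment: 1·743 + 3·1901 + 5·1046 + 7·901 = 17983; centroid 17983/16 ≈ 1123.94.
Since 1123.9 is right of 1015, the composition reads right-heavy.

right-heavy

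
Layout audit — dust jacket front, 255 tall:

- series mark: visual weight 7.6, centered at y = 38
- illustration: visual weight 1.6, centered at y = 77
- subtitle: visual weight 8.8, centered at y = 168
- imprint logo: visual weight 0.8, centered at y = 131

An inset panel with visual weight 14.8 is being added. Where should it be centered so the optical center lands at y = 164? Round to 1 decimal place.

y ≈ 237.5

New total weight: (7.6 + 1.6 + 8.8 + 0.8) + 14.8 = 33.6.
Along y: (1995.2 + 14.8·y) / 33.6 = 164 (existing moment 7.6·38 + 1.6·77 + 8.8·168 + 0.8·131 = 1995.2) ⇒ y = (5510.4 − 1995.2) / 14.8 ≈ 237.51.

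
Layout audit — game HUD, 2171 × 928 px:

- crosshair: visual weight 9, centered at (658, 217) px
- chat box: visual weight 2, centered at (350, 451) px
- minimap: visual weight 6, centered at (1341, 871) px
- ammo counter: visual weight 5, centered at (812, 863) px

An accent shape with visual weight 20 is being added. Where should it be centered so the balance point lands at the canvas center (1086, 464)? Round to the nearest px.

With the accent shape, Σw becomes 9 + 2 + 6 + 5 + 20 = 42.
Along x: (18728 + 20·x) / 42 = 1086 (existing moment 9·658 + 2·350 + 6·1341 + 5·812 = 18728) ⇒ x = (45612 − 18728) / 20 ≈ 1344.20.
Along y: (12396 + 20·y) / 42 = 464 (existing moment 9·217 + 2·451 + 6·871 + 5·863 = 12396) ⇒ y = (19488 − 12396) / 20 ≈ 354.60.

(1344, 355)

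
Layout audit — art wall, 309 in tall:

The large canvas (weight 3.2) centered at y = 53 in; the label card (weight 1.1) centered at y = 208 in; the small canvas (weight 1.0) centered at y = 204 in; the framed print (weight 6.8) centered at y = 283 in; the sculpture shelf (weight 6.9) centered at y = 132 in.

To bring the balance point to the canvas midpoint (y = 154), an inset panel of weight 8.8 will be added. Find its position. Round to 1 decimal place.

y ≈ 95.9

After adding the inset panel, total weight = 3.2 + 1.1 + 1.0 + 6.8 + 6.9 + 8.8 = 27.8.
y: target moment 27.8×154 = 4281.2; current 3.2·53 + 1.1·208 + 1.0·204 + 6.8·283 + 6.9·132 = 3437.6; the inset panel supplies 843.6, so y = 843.6/8.8 ≈ 95.86.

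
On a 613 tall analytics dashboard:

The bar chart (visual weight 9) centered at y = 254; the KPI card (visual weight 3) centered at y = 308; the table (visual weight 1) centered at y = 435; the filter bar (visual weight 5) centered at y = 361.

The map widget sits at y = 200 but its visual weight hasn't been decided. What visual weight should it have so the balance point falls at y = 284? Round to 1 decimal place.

w ≈ 4.0

Known weights sum to 9 + 3 + 1 + 5 = 18; their moment is 9·254 + 3·308 + 1·435 + 5·361 = 5450.
Set Σw·y/Σw = 284: (5450 + 200w) = 284·(18 + w).
Solving: w = (284·18 − 5450) / (200 − 284) = -338 / -84 ≈ 4.02.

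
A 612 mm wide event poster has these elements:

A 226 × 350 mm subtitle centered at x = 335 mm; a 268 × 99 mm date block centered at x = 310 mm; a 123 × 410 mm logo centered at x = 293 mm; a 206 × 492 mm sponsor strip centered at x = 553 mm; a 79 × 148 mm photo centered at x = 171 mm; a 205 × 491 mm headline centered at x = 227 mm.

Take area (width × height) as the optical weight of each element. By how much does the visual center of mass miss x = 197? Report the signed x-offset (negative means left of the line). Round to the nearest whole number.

≈ 156 mm

Taking area as weight: subtitle 226·350 = 79100, date block 268·99 = 26532, logo 123·410 = 50430, sponsor strip 206·492 = 101352, photo 79·148 = 11692, headline 205·491 = 100655. Sum 369761.
Σw·x = 130395083; x̄ = 130395083/369761 ≈ 352.65.
Offset from x = 197: 352.65 − 197 ≈ 155.65.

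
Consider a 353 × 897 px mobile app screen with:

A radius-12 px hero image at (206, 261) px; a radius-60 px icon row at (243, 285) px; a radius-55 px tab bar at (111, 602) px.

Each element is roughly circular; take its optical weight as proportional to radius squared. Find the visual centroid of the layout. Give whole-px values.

Weights ∝ r²: hero image 12² = 144, icon row 60² = 3600, tab bar 55² = 3025; Σw = 6769.
x: (144·206 + 3600·243 + 3025·111) / 6769 = 1240239 / 6769 ≈ 183.22
y: (144·261 + 3600·285 + 3025·602) / 6769 = 2884634 / 6769 ≈ 426.15

(183, 426)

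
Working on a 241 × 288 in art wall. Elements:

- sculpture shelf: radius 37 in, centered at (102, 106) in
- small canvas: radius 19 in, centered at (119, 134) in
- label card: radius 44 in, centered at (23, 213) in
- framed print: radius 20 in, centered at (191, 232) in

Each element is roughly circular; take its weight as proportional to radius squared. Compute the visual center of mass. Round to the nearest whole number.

(75, 172)

Weights ∝ r²: sculpture shelf 37² = 1369, small canvas 19² = 361, label card 44² = 1936, framed print 20² = 400; Σw = 4066.
x: (1369·102 + 361·119 + 1936·23 + 400·191) / 4066 = 303525 / 4066 ≈ 74.65
y: (1369·106 + 361·134 + 1936·213 + 400·232) / 4066 = 698656 / 4066 ≈ 171.83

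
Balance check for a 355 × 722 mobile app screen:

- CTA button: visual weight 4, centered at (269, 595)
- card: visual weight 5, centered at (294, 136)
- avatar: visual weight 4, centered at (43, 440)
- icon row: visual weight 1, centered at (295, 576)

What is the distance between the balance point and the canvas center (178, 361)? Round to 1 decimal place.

≈ 44.5

Total weight = 4 + 5 + 4 + 1 = 14.
Σw·x = 4·269 + 5·294 + 4·43 + 1·295 = 3013, so x̄ = 3013/14 ≈ 215.21.
Σw·y = 4·595 + 5·136 + 4·440 + 1·576 = 5396, so ȳ = 5396/14 ≈ 385.43.
Relative to (178, 361): Δ = (37.21, 24.43); |Δ| = √(37.21² + 24.43²) ≈ 44.52.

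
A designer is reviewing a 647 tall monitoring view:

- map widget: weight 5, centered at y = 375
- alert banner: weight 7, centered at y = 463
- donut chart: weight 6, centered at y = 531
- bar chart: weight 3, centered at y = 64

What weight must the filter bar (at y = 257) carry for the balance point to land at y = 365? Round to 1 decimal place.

Known weights sum to 5 + 7 + 6 + 3 = 21; their moment is 5·375 + 7·463 + 6·531 + 3·64 = 8494.
For the centroid to hit 365: (8494 + w·257) / (21 + w) = 365.
Rearranging, w·(257 − 365) = 365·21 − 8494 = -829, so w ≈ -829/-108 = 7.68.

w ≈ 7.7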